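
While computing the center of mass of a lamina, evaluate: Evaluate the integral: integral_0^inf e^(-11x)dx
integral_0^inf e^(-11x) dx=[-1/11*e^(-11x)]_0^inf
=0 - (-1/11)=1/11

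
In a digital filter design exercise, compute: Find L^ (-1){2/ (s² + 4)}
L^(-1){w/(s²+w²)}=sin(wt)
Here w=2

Answer: sin(2t)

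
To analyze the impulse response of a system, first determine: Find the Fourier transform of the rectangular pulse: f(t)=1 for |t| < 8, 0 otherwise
F(omega) = integral from -8 to 8 of e^(-j*omega*t) dt
= 2*sin(8*omega)/omega = 16*sinc(8*omega/pi)

Answer: 2*sin(8*omega)/omega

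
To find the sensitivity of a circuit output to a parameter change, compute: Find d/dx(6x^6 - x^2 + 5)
Power rule: d/dx(ax^n) = n·a·x^(n-1)
Term by term: 36·x^5-2·x

Answer: 36x^5-2x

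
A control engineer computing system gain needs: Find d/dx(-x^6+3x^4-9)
Power rule: d/dx(ax^n)=n·a·x^(n-1)
Term by term: -6·x^5+12·x^3

Answer: -6x^5+12x^3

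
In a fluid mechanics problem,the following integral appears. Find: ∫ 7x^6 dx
Using power rule: ∫ 7x^6 dx = 7/7 x^7 + C = x^7 + C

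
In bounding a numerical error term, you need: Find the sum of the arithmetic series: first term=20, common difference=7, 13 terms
Last term: a_n = 20+(13-1)·7 = 104
Sum = n(a_1+a_n)/2 = 13(20+104)/2 = 806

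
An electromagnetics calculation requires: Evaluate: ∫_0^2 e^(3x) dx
Antiderivative: (1/3)e^(3x)
Evaluate: (1/3)(e^6 - 1)

Answer: (e^6 - 1)/3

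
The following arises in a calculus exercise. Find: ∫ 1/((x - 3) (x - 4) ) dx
Partial fractions: 1/((x-3)(x-4))=A/(x-3)+B/(x-4)
A=-1, B=1
∫ [-1· 1/(x-3)+1· 1/(x-4)] dx
=(1)[ln|x-4| - ln|x-3|]+C

Answer: ln|(x-4)/(x-3)|+C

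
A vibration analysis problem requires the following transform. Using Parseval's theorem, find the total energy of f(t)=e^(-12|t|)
Parseval's theorem: E = integral |f(t)|^2 dt = (1/2pi) integral |F(omega)|^2 domega
E = integral_{-inf}^{inf} e^(-24|t|) dt = 2 * integral_0^inf e^(-24t) dt = 2/(2 * 12) = 1/12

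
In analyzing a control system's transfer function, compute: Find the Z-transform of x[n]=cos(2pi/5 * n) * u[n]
Z{cos(w0*n)*u[n]}=z(z - cos(w0))/(z^2-2z*cos(w0)+1)
With w0=2pi/5: X(z)=z(z - cos(2pi/5))/(z^2-2z*cos(2pi/5)+1)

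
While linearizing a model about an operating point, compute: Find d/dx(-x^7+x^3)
Power rule: d/dx(ax^n)=n·a·x^(n-1)
Term by term: -7·x^6 + 3·x^2

Answer: -7x^6 + 3x^2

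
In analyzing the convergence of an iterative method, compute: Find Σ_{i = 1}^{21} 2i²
=2·n(n + 1)(2n + 1)/6=2·21·22·43/6=6622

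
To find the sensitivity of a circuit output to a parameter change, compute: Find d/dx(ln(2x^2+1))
Chain rule: d/dx[ln(u)]=u'/u where u=2x^2+1
u'=4x

Answer: (4x)/(2x^2+1)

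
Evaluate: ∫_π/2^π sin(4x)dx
Antiderivative: -cos(4x)/4
Evaluate at bounds: [-cos(4·π)/4] - [-cos(4·π/2)/4]
= (-(1) + (1))/4 = 0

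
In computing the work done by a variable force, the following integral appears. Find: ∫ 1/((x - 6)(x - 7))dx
Partial fractions: 1/((x-6)(x-7))=A/(x-6)+B/(x-7)
A=-1, B=1
∫ [-1· 1/(x-6)+1· 1/(x-7)] dx
=(1)[ln|x-7| - ln|x-6|]+C

Answer: ln|(x-7)/(x-6)|+C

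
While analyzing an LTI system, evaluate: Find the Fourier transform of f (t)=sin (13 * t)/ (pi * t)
sin(W * t)/(pi * t)=(W/pi) * sinc(W * t/pi) is the impulse response of the ideal low-pass filter with cutoff W (here W=13).
Its Fourier transform is a rectangular function:
F(omega)=1 for |omega| < 13, 0 otherwise

Answer: rect(omega/26) [i.e., 1 for |omega| < 13, 0 otherwise]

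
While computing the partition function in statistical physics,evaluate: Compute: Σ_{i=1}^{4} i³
Using formula: Σ i^3 = [n(n+1)/2]² = [4·5/2]² = 100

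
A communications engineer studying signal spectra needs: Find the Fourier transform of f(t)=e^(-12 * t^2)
The Fourier transform of a Gaussian e^(-a * t^2) is sqrt(pi/a) * e^(-omega^2/(4a)).
With a=12: F(omega)=sqrt(pi/12) * e^(-omega^2/48)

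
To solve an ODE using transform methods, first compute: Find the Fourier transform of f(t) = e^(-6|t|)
Using the standard pair: F{e^(-a|t|)} = 2a/(a^2 + omega^2)
With a = 6: F(omega) = 12/(36 + omega^2)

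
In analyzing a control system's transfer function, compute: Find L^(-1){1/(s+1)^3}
L^(-1){1/(s-a)^n} = t^(n-1)·e^(at)/(n-1)!
Here a = -1, n = 3: t^2·e^(-t)/2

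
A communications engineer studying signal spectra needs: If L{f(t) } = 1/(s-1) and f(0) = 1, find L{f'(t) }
L{f'(t)} = s·F(s) - f(0) = s/(s-1) - 1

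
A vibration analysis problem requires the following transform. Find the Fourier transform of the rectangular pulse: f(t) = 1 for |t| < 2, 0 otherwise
F(omega) = integral from -2 to 2 of e^(-j*omega*t) dt
= 2*sin(2*omega)/omega = 4*sinc(2*omega/pi)

Answer: 2*sin(2*omega)/omega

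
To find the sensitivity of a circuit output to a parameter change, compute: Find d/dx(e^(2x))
Chain rule: d/dx[e^u] = e^u · u' where u = 2x
u' = 2

Answer: 2·e^(2x)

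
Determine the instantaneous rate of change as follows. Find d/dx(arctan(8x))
d/dx[arctan(u)] = u'/(1+u²), u = 8x, u' = 8

Answer: 8/(1+64x²)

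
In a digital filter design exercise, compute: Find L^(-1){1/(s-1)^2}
L^(-1){1/(s-a)^n} = t^(n-1)·e^(at)/(n-1)!
Here a = 1, n = 2: t^1·e^(t)/1

Answer: t·e^(t)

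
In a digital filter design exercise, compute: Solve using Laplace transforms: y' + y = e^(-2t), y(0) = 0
Take L: sY - 0+Y=1/(s+2)
Y(s+1)=1/(s+2)+0
Y=1/((s+2)(s+1))+0/(s+1)
Partial fractions: 1/((s+2)(s+1))=-1/(s+2)+1/(s+1)
So Y=-1/(s+2)+1/(s+1)
Inverse Laplace transform (L^(-1){1/(s+2)}=e^(-2t), L^(-1){1/(s+1)}=e^(-t)):

Answer: y(t)=-1·e^(-2t)+e^(-t)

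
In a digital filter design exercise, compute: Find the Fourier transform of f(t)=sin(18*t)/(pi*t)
sin(W * t)/(pi * t)=(W/pi) * sinc(W * t/pi) is the impulse response of the ideal low-pass filter with cutoff W (here W=18).
Its Fourier transform is a rectangular function:
F(omega)=1 for |omega| < 18, 0 otherwise

Answer: rect(omega/36) [i.e., 1 for |omega| < 18, 0 otherwise]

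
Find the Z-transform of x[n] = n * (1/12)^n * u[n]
Using the property Z{n * a^n * u[n]}=az/(z-a)^2
With a=1/12: X(z)=(1/12)z/(z - 1/12)^2, |z| > 1/12

Answer: (1/12)z/(z - 1/12)^2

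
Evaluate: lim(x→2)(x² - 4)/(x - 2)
Factor: (x² - 4)=(x-2)(x+2)
Cancel (x-2): lim(x→2) (x+2)=4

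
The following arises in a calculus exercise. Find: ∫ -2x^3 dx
Using power rule: ∫ -2x^3 dx=-2/4 x^4+C=(-1/2)x^4+C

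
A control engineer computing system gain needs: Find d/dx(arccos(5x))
d/dx[arccos(u)] = -u'/√(1-u²), u = 5x, u' = 5

Answer: -5/√(1 - 25x²)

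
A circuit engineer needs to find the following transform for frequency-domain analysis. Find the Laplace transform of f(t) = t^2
L{t^n} = n!/s^(n + 1)
L{t^2} = 2!/s^3 = 2/s^3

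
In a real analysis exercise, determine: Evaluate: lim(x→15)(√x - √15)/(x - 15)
Multiply by conjugate (√x+√15)/(√x+√15):
= (x - 15)/((x - 15)(√x+√15)) = 1/(√x+√15)
As x → 15: 1/(2√15)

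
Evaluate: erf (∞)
erf(∞) = 1 (the error function converges to 1)

Answer: 1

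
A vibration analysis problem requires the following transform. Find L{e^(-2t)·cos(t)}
First shifting: L{e^(at)f(t)}=F(s-a)
L{cos(t)}=s/(s² + 1)
Shift: (s + 2)/((s + 2)² + 1)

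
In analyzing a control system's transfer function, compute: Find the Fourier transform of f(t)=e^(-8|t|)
Using the standard pair: F{e^(-a|t|)} = 2a/(a^2+omega^2)
With a = 8: F(omega) = 16/(64+omega^2)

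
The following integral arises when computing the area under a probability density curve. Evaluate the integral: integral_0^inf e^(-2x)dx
integral_0^inf e^(-2x) dx = [-1/2*e^(-2x)]_0^inf
= 0 - (-1/2) = 1/2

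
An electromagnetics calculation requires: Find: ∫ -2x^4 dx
Using power rule: ∫ -2x^4 dx=-2/5 x^5 + C=(-2/5)x^5 + C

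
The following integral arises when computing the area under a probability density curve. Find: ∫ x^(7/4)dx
Power rule: ∫ x^(7/4) dx = x^(11/4)/(11/4) + C

Answer: (4/11)·x^(11/4) + C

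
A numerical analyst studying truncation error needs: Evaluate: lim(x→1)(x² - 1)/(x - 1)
Factor: (x² - 1) = (x-1)(x + 1)
Cancel (x-1): lim(x→1) (x + 1) = 2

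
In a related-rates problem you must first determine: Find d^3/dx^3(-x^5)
Apply power rule 3 times:
d^1: -5x^4
d^2: -20x^3
d^3: -60x^2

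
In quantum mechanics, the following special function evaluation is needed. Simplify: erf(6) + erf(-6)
erf is odd: erf(-6) = -erf(6)
erf(6)+erf(-6) = erf(6) - erf(6) = 0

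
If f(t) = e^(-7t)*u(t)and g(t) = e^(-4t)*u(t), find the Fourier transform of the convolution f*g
By the convolution theorem: F{f * g} = F(omega) * G(omega)
F(omega) = 1/(7 + j * omega), G(omega) = 1/(4 + j * omega)
F{f * g} = 1/((7 + j * omega)(4 + j * omega))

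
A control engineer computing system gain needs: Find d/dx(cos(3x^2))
Chain rule: d/dx[cos(u)]=-sin(u)·u' where u=3x^2
u'=6x

Answer: -6x·sin(3x^2)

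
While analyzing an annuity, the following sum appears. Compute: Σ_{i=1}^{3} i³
Using formula: Σ i^3 = [n(n + 1)/2]² = [3·4/2]² = 36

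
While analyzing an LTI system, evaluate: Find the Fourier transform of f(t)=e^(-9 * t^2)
The Fourier transform of a Gaussian e^(-a*t^2) is sqrt(pi/a)*e^(-omega^2/(4a)).
With a = 9: F(omega) = sqrt(pi)/3*e^(-omega^2/36)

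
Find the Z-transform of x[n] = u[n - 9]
Using the time-shift property: Z{u[n-9]} = z^(-9)*z/(z-1)
= z^(-8)/(z-1)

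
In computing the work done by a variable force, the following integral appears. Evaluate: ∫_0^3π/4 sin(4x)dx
Antiderivative: -cos(4x)/4
Evaluate at bounds: [-cos(4·3π/4)/4] - [-cos(4·0)/4]
=(-(-1) + (1))/4=1/2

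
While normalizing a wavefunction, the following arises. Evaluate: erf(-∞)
erf(-∞) = -1 (the error function is odd, so erf(-∞) = -erf(∞) = -1)

Answer: -1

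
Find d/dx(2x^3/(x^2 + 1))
Quotient rule: (f/g)'=(f'g - fg')/g²
f=2x^3, f'=6x^2
g=x^2+1, g'=2x

Answer: (6x^2·(x^2+1)-4x^4)/(x^2+1)²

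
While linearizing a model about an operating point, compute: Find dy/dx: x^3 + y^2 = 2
Differentiate: 3x^2+2y·(dy/dx)=0
dy/dx=-3x^2/(2y)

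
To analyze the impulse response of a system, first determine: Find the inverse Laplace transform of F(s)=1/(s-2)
L^(-1){1/(s-a)} = c·e^(at)
Here a = 2, c = 1

Answer: e^(2t)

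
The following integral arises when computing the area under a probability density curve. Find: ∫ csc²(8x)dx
Since d/dx[-cot(8x)] = 8csc²(8x), integral = -cot(8x)/8 + C

Answer: (-1/8)cot(8x) + C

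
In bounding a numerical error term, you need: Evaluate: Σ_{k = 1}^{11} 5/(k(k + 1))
Partial fractions: 5/(k(k+1))=5/k - 5/(k+1)
Telescoping sum: 5(1-1/12)=5·11/12

Answer: 55/12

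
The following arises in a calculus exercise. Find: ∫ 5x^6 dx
Using power rule: ∫ 5x^6 dx = 5/7 x^7+C = (5/7)x^7+C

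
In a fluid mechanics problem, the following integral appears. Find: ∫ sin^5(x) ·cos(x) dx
Let u = sin(x), du = cos(x) dx
∫ u^5 du = u^6/6 + C

Answer: sin^6(x)/6 + C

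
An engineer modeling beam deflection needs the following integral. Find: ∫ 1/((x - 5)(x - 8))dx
Partial fractions: 1/((x-5)(x-8)) = A/(x-5) + B/(x-8)
A = -1/3, B = 1/3
∫ [-1/3· 1/(x-5) + 1/3· 1/(x-8)] dx
= (1/3)[ln|x-8| - ln|x-5|] + C

Answer: (1/3)·ln|(x-8)/(x-5)| + C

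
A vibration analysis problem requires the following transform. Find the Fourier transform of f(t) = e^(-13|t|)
Using the standard pair: F{e^(-a|t|)}=2a/(a^2+omega^2)
With a=13: F(omega)=26/(169+omega^2)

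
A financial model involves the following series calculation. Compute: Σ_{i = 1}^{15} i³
Using formula: Σ i^3=[n(n+1)/2]²=[15·16/2]²=14400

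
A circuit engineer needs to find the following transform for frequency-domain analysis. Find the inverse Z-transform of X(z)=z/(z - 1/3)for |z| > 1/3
Standard pair: z/(z-a) <-> a^n * u[n] for causal signals
With a=1/3: x[n]=(1/3)^n * u[n]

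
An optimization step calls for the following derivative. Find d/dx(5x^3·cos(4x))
Product rule: (fg)' = f'g+fg'
f = 5x^3, f' = 15x^2
g = cos(4x), g' = -4·sin(4x)

Answer: 15x^2·cos(4x)-20x^3·sin(4x)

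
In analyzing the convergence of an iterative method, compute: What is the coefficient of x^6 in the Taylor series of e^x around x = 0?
Taylor series of e^x = Σ x^n/n!
Coefficient of x^6 = 1/6! = 1/720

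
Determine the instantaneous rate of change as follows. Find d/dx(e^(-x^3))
Chain rule: d/dx[e^u] = e^u · u' where u = -x^3
u' = -3x^2

Answer: -3x^2·e^(-x^3)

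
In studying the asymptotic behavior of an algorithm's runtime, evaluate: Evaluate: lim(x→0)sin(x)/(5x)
L'Hôpital (0/0): lim cos(x)/5 = 1/5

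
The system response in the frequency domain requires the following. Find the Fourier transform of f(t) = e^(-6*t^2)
The Fourier transform of a Gaussian e^(-a*t^2) is sqrt(pi/a)*e^(-omega^2/(4a)).
With a=6: F(omega)=sqrt(pi/6)*e^(-omega^2/24)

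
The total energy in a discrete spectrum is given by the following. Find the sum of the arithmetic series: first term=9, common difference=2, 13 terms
Last term: a_n = 9 + (13 - 1)·2 = 33
Sum = n(a_1 + a_n)/2 = 13(9 + 33)/2 = 273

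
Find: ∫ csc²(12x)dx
Since d/dx[-cot(12x)] = 12csc²(12x), integral = -cot(12x)/12 + C

Answer: (-1/12)cot(12x) + C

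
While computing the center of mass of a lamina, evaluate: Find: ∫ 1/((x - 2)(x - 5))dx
Partial fractions: 1/((x-2)(x-5))=A/(x-2)+B/(x-5)
A=-1/3, B=1/3
∫ [-1/3· 1/(x-2)+1/3· 1/(x-5)] dx
=(1/3)[ln|x-5| - ln|x-2|]+C

Answer: (1/3)·ln|(x-5)/(x-2)|+C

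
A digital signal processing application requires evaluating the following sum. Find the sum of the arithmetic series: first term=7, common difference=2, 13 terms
Last term: a_n=7 + (13 - 1)·2=31
Sum=n(a_1 + a_n)/2=13(7 + 31)/2=247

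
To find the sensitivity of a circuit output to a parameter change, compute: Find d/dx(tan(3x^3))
Chain rule: d/dx[tan(u)]=sec²(u)·u' where u=3x^3
u'=9x^2

Answer: 9x^2·sec²(3x^3)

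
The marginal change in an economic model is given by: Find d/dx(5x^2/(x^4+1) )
Quotient rule: (f/g)'=(f'g - fg')/g²
f=5x^2, f'=10x
g=x^4 + 1, g'=4x^3

Answer: (10x·(x^4 + 1) - 20x^5)/(x^4 + 1)²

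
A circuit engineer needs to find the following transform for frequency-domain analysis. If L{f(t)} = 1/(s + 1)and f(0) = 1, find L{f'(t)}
L{f'(t)}=s·F(s) - f(0)=s/(s+1)-1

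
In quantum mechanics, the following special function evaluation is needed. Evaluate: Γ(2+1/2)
Γ(n+1/2) = (2n)!√π/(4^n·n!)
= 24√π/(16·2) = (3/4)·√π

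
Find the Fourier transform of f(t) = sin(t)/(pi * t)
sin(W * t)/(pi * t)=(W/pi) * sinc(W * t/pi) is the impulse response of the ideal low-pass filter with cutoff W (here W=1).
Its Fourier transform is a rectangular function:
F(omega)=1 for |omega| < 1, 0 otherwise

Answer: rect(omega/2) [i.e., 1 for |omega| < 1, 0 otherwise]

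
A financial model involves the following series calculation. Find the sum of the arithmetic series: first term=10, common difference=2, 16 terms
Last term: a_n=10 + (16 - 1)·2=40
Sum=n(a_1 + a_n)/2=16(10 + 40)/2=400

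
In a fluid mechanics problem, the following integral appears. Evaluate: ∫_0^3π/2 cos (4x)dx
Antiderivative: sin(4x)/4
Evaluate at bounds: [sin(4·3π/2)/4] - [sin(4·0)/4]
= ((0) - (0))/4 = 0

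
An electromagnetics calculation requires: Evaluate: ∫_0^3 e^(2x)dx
Antiderivative: (1/2)e^(2x)
Evaluate: (1/2)(e^6 - 1)

Answer: (e^6 - 1)/2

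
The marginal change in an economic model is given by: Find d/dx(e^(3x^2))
Chain rule: d/dx[e^u]=e^u · u' where u=3x^2
u'=6x

Answer: 6x·e^(3x^2)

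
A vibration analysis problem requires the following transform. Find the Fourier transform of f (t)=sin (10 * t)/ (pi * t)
sin(W * t)/(pi * t) = (W/pi) * sinc(W * t/pi) is the impulse response of the ideal low-pass filter with cutoff W (here W = 10).
Its Fourier transform is a rectangular function:
F(omega) = 1 for |omega| < 10, 0 otherwise

Answer: rect(omega/20) [i.e., 1 for |omega| < 10, 0 otherwise]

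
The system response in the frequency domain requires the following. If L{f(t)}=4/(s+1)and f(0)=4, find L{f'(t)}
L{f'(t)} = s·F(s) - f(0) = 4s/(s + 1) - 4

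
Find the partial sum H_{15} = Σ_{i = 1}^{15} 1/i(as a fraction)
H_15=1+1/2+1/3+...+1/15
=1195757/360360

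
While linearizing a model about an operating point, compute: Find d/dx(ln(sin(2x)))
Chain rule: d/dx[ln(u)] = u'/u where u = sin(2x)
u' = 2cos(2x)

Answer: (2cos(2x))/(sin(2x))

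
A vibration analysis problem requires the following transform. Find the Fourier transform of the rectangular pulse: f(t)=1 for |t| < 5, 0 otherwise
F(omega) = integral from -5 to 5 of e^(-j * omega * t) dt
= 2 * sin(5 * omega)/omega = 10 * sinc(5 * omega/pi)

Answer: 2 * sin(5 * omega)/omega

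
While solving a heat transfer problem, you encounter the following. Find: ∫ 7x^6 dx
Using power rule: ∫ 7x^6 dx = 7/7 x^7+C = x^7+C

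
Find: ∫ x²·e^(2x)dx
Integration by parts twice:
First: u=x², dv=e^(2x) dx => x²e^(2x)/2 - (2/2)∫ xe^(2x) dx
Second (∫ xe^(2x) dx): xe^(2x)/2 - e^(2x)/4
Combining: e^(2x)(x²/2-2x/4+2/8)+C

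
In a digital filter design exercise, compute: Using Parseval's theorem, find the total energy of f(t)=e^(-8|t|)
Parseval's theorem: E=integral |f(t)|^2 dt=(1/2pi) integral |F(omega)|^2 domega
E=integral_{-inf}^{inf} e^(-16|t|) dt=2*integral_0^inf e^(-16t) dt=2/(2*8)=1/8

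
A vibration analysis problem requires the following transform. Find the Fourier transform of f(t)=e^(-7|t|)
Using the standard pair: F{e^(-a|t|)}=2a/(a^2+omega^2)
With a=7: F(omega)=14/(49+omega^2)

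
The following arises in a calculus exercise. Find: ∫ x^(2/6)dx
Power rule: ∫ x^(1/3) dx=x^(4/3)/(4/3)+C

Answer: (3/4)·x^(4/3)+C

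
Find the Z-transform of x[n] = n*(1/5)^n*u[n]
Using the property Z{n*a^n*u[n]}=az/(z-a)^2
With a=1/5: X(z)=(1/5)z/(z - 1/5)^2, |z| > 1/5

Answer: (1/5)z/(z - 1/5)^2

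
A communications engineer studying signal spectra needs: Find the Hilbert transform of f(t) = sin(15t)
The Hilbert transform shifts each frequency component by -pi/2.
H{sin(wt)}=-cos(wt)
With w=15: H{sin(15t)}=-cos(15t)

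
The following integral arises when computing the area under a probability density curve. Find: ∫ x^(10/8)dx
Power rule: ∫ x^(5/4) dx=x^(9/4)/(9/4) + C

Answer: (4/9)·x^(9/4) + C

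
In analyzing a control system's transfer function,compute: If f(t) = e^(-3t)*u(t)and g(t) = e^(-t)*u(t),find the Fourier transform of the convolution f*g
By the convolution theorem: F{f * g} = F(omega) * G(omega)
F(omega) = 1/(3+j * omega), G(omega) = 1/(1+j * omega)
F{f * g} = 1/((3+j * omega)(1+j * omega))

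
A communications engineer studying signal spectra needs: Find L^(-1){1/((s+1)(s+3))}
Partial fractions: 1/((s + 1)(s + 3))=A/(s + 1) + B/(s + 3)
Cover-up: A=1/(s + 3)|_{s=-1}=1/2; B=1/(s + 1)|_{s=-3}=-1/2
L^(-1)=(1/2)e^(-t) - (1/2)e^(-3t)

Answer: (1/2)(e^(-t) - e^(-3t))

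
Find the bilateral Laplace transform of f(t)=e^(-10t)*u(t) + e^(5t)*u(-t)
For e^(-10t)*u(t): L=1/(s+10), Re(s) > -10
For e^(5t)*u(-t): L=-1/(s-5), Re(s) < 5
Combined: F(s)=1/(s+10)-1/(s-5), -10 < Re(s) < 5

Answer: 1/(s+10)-1/(s-5), ROC: -10 < Re(s) < 5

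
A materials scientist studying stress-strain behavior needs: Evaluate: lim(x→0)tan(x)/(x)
tan(u) ≈ u for small u:
tan(x)/(x) ≈ x/(x) = 1/1

Answer: 1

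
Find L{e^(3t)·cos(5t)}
First shifting: L{e^(at)f(t)}=F(s-a)
L{cos(5t)}=s/(s²+25)
Shift: (s-3)/((s-3)²+25)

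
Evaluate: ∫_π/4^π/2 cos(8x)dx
Antiderivative: sin(8x)/8
Evaluate at bounds: [sin(8·π/2)/8] - [sin(8·π/4)/8]
=((0) - (0))/8=0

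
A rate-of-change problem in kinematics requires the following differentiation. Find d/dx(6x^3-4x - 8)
Power rule: d/dx(ax^n) = n·a·x^(n-1)
Term by term: 18·x^2-4

Answer: 18x^2-4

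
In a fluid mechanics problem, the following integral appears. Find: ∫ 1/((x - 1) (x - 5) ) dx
Partial fractions: 1/((x-1)(x-5))=A/(x-1) + B/(x-5)
A=-1/4, B=1/4
∫ [-1/4· 1/(x-1) + 1/4· 1/(x-5)] dx
=(1/4)[ln|x-5| - ln|x-1|] + C

Answer: (1/4)·ln|(x-5)/(x-1)| + C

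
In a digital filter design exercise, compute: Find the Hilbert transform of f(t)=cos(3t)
The Hilbert transform shifts each frequency component by -pi/2.
H{cos(wt)}=sin(wt)
With w=3: H{cos(3t)}=sin(3t)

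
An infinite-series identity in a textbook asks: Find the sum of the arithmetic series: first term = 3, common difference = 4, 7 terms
Last term: a_n = 3 + (7 - 1)·4 = 27
Sum = n(a_1 + a_n)/2 = 7(3 + 27)/2 = 105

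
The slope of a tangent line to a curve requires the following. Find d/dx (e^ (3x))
Chain rule: d/dx[e^u] = e^u · u' where u = 3x
u' = 3

Answer: 3·e^(3x)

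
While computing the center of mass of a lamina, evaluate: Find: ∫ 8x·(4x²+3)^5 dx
Let u = 4x²+3, du = 8x dx
∫ u^5 du = u^6/6+C

Answer: (4x²+3)^6/6+C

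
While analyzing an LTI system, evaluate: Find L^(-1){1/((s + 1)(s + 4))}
Partial fractions: 1/((s+1)(s+4)) = A/(s+1)+B/(s+4)
Cover-up: A = 1/(s+4)|_{s = -1} = 1/3; B = 1/(s+1)|_{s = -4} = -1/3
L^(-1) = (1/3)e^(-t) - (1/3)e^(-4t)

Answer: (1/3)(e^(-t) - e^(-4t))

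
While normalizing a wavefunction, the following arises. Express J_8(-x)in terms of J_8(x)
For integer n: J_n(-x)=(-1)^n J_n(x)
With n=8: J_8(-x)=(-1)^8 J_8(x)=J_8(x)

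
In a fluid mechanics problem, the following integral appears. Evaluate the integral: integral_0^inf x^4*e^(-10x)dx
This is a Gamma integral. Substitute u=10x (du=10 dx):
integral_0^inf x^4 * e^(-10x) dx=(1/10^5) integral_0^inf u^4 * e^(-u) du
=Gamma(5)/10^5=4!/10^5=24/100000

Answer: 3/12500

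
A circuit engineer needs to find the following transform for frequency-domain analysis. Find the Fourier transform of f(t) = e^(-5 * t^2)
The Fourier transform of a Gaussian e^(-a * t^2) is sqrt(pi/a) * e^(-omega^2/(4a)).
With a=5: F(omega)=sqrt(pi/5) * e^(-omega^2/20)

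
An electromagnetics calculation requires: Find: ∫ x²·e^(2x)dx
Integration by parts twice:
First: u = x², dv = e^(2x) dx => x²e^(2x)/2 - (2/2)∫ xe^(2x) dx
Second (∫ xe^(2x) dx): xe^(2x)/2 - e^(2x)/4
Combining: e^(2x)(x²/2-2x/4+2/8)+C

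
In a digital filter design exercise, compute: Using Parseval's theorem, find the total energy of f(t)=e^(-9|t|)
Parseval's theorem: E = integral |f(t)|^2 dt = (1/2pi) integral |F(omega)|^2 domega
E = integral_{-inf}^{inf} e^(-18|t|) dt = 2*integral_0^inf e^(-18t) dt = 2/(2*9) = 1/9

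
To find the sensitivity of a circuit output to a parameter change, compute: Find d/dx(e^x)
Chain rule: d/dx[e^u]=e^u · u' where u=x
u'=1

Answer: 1·e^x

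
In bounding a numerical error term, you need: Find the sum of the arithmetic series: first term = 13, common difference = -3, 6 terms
Last term: a_n = 13 + (6 - 1)·-3 = -2
Sum = n(a_1 + a_n)/2 = 6(13 + (-2))/2 = 33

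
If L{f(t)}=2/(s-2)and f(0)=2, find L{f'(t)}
L{f'(t)} = s·F(s) - f(0) = 2s/(s-2)-2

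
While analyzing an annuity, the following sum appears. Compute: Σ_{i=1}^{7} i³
Using formula: Σ i^3=[n(n+1)/2]²=[7·8/2]²=784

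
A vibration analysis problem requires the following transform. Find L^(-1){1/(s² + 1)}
L^(-1){w/(s² + w²)} = sin(wt)
Here w = 1

Answer: sin(t)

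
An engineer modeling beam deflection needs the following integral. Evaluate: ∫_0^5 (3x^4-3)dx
Step 1: Find antiderivative F(x) = (3/5)x^5 - 3x
Step 2: F(5) - F(0) = 1860 - (0) = 1860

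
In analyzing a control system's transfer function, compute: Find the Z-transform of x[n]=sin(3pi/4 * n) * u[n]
Z{sin(w0*n)*u[n]}=z*sin(w0)/(z^2-2z*cos(w0)+1)
With w0=3pi/4: X(z)=z*sin(3pi/4)/(z^2-2z*cos(3pi/4)+1)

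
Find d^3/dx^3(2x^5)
Apply power rule 3 times:
d^1: 10x^4
d^2: 40x^3
d^3: 120x^2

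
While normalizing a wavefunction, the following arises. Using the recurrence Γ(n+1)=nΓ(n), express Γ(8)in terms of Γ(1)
Γ(8)=7Γ(7)=7·6Γ(6)=...=7!·Γ(1)=5040·Γ(1)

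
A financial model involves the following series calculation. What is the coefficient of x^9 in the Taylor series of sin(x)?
sin(x)=Σ (-1)^k x^(2k+1)/(2k+1)!
For x^9: (-1)^4/9!=1/362880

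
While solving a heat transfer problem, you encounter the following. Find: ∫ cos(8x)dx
Using substitution u=8x: ∫ cos(u) du/8=sin(u)/8 + C

Answer: (1/8)sin(8x) + C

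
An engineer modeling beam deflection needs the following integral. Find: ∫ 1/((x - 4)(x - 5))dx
Partial fractions: 1/((x-4)(x-5))=A/(x-4)+B/(x-5)
A=-1, B=1
∫ [-1· 1/(x-4)+1· 1/(x-5)] dx
=(1)[ln|x-5| - ln|x-4|]+C

Answer: ln|(x-5)/(x-4)|+C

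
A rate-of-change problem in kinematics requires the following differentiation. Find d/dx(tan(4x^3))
Chain rule: d/dx[tan(u)]=sec²(u)·u' where u=4x^3
u'=12x^2

Answer: 12x^2·sec²(4x^3)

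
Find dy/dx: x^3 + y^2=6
Differentiate: 3x^2 + 2y·(dy/dx)=0
dy/dx=-3x^2/(2y)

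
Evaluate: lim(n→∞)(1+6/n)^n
This is the definition of e^6: lim(1+6/n)^n = e^6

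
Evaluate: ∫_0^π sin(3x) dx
Antiderivative: -cos(3x)/3
Evaluate at bounds: [-cos(3·π)/3] - [-cos(3·0)/3]
=(-(-1)+(1))/3=2/3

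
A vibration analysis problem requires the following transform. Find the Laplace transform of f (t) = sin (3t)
L{sin(wt)} = w/(s² + w²)
L{sin(3t)} = 3/(s² + 9)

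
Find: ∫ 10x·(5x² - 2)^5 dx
Let u=5x² - 2, du=10x dx
∫ u^5 du=u^6/6+C

Answer: (5x² - 2)^6/6+C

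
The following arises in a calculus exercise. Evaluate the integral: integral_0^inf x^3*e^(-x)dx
This is a Gamma integral. Substitute u=1x:
integral_0^inf x^3 * e^(-x) dx=(1/1^4) integral_0^inf u^3 * e^(-u) du
=Gamma(4)/1^4=3!/1^4=6/1

Answer: 6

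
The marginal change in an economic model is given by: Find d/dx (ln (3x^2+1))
Chain rule: d/dx[ln(u)]=u'/u where u=3x^2+1
u'=6x

Answer: (6x)/(3x^2+1)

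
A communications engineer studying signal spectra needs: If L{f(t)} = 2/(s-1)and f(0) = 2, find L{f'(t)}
L{f'(t)} = s·F(s) - f(0) = 2s/(s-1) - 2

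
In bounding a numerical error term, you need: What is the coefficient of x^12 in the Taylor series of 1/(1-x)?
1/(1-x) = Σ x^n for |x|<1
All coefficients are 1

Answer: 1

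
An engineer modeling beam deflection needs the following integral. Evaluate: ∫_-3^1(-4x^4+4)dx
Step 1: Find antiderivative F(x) = (-4/5)x^5 + 4x
Step 2: F(1) - F(-3) = 16/5 - (912/5) = -896/5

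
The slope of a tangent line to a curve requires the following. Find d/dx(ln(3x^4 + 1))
Chain rule: d/dx[ln(u)] = u'/u where u = 3x^4 + 1
u' = 12x^3

Answer: (12x^3)/(3x^4 + 1)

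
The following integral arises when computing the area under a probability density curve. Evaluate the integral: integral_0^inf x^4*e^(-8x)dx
This is a Gamma integral. Substitute u=8x (du=8 dx):
integral_0^inf x^4 * e^(-8x) dx=(1/8^5) integral_0^inf u^4 * e^(-u) du
=Gamma(5)/8^5=4!/8^5=24/32768

Answer: 3/4096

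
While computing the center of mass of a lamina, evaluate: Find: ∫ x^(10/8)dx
Power rule: ∫ x^(5/4) dx = x^(9/4)/(9/4)+C

Answer: (4/9)·x^(9/4)+C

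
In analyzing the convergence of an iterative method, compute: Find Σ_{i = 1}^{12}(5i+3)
=5·Σ i+3·12=5·78+36=426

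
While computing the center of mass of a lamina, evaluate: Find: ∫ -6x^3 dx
Using power rule: ∫ -6x^3 dx = -6/4 x^4+C = (-3/2)x^4+C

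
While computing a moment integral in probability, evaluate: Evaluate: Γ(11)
Γ(n) = (n-1)! for positive integers
Γ(11) = 10! = 3628800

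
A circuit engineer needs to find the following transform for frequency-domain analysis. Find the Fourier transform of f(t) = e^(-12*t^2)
The Fourier transform of a Gaussian e^(-a * t^2) is sqrt(pi/a) * e^(-omega^2/(4a)).
With a=12: F(omega)=sqrt(pi/12) * e^(-omega^2/48)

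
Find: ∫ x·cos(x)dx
By parts: u=x, dv=cos(x) dx
du=dx, v=sin(x)
=x·sin(x)+cos(x)+C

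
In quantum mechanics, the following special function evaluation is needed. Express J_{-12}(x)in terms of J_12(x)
For integer n: J_{-n}(x)=(-1)^n J_n(x)
With n=12: J_{-12}(x)=(-1)^12 J_12(x)=J_12(x)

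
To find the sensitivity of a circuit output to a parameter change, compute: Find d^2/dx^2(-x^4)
Apply power rule 2 times:
d^1: -4x^3
d^2: -12x^2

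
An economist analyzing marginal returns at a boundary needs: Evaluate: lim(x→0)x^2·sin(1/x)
Squeeze theorem: -|x^2| ≤ x^2·sin(1/x) ≤ |x^2|
Since x^2 → 0 as x → 0, by squeeze theorem the limit is 0

Answer: 0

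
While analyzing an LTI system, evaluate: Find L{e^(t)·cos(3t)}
First shifting: L{e^(at)f(t)} = F(s-a)
L{cos(3t)} = s/(s² + 9)
Shift: (s-1)/((s-1)² + 9)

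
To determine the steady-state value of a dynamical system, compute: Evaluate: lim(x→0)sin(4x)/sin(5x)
sin(u) ≈ u for small u:
sin(4x)/sin(5x) ≈ 4x/(5x) = 4/5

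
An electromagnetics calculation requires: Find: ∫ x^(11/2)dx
Power rule: ∫ x^(11/2) dx = x^(13/2)/(13/2) + C

Answer: (2/13)·x^(13/2) + C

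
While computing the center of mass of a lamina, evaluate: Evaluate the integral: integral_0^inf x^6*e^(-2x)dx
This is a Gamma integral. Substitute u = 2x (du = 2 dx):
integral_0^inf x^6*e^(-2x) dx = (1/2^7) integral_0^inf u^6*e^(-u) du
= Gamma(7)/2^7 = 6!/2^7 = 720/128

Answer: 45/8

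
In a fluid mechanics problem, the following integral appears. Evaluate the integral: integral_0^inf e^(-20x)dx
integral_0^inf e^(-20x) dx=[-1/20 * e^(-20x)]_0^inf
=0 - (-1/20)=1/20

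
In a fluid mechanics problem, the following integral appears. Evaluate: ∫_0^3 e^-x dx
Antiderivative: -e^-x
Evaluate: -(e^-3-1)

Answer: (e^-3-1)/(-1)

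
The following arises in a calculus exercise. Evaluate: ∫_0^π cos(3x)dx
Antiderivative: sin(3x)/3
Evaluate at bounds: [sin(3·π)/3] - [sin(3·0)/3]
= ((0) - (0))/3 = 0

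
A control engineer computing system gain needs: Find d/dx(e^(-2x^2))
Chain rule: d/dx[e^u]=e^u · u' where u=-2x^2
u'=-4x

Answer: -4x·e^(-2x^2)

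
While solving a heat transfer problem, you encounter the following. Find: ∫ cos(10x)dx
Using substitution u = 10x: ∫ cos(u) du/10 = sin(u)/10 + C

Answer: (1/10)sin(10x) + C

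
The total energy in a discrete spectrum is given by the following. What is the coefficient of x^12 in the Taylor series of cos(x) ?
cos(x) = Σ (-1)^k x^(2k)/(2k)!
For x^12: (-1)^6/12! = 1/479001600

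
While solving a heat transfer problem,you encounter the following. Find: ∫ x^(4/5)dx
Power rule: ∫ x^(4/5) dx=x^(9/5)/(9/5) + C

Answer: (5/9)·x^(9/5) + C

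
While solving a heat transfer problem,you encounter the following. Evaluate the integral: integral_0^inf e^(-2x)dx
integral_0^inf e^(-2x) dx = [-1/2*e^(-2x)]_0^inf
= 0 - (-1/2) = 1/2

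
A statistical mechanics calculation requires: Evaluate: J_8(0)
J_n(0) = 0 for all n > 0 (Bessel function of first kind)
J_8(0) = 0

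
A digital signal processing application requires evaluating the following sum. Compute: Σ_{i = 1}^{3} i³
Using formula: Σ i^3=[n(n + 1)/2]²=[3·4/2]²=36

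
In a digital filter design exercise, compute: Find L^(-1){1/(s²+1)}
L^(-1){w/(s² + w²)}=sin(wt)
Here w=1

Answer: sin(t)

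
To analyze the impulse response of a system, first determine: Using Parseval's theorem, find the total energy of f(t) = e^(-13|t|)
Parseval's theorem: E=integral |f(t)|^2 dt=(1/2pi) integral |F(omega)|^2 domega
E=integral_{-inf}^{inf} e^(-26|t|) dt=2*integral_0^inf e^(-26t) dt=2/(2*13)=1/13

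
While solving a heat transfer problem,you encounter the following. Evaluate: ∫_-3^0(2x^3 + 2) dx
Step 1: Find antiderivative F(x) = (1/2)x^4 + 2x
Step 2: F(0) - F(-3) = 0 - (69/2) = -69/2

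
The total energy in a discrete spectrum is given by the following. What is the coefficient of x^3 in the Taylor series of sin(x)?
sin(x) = Σ (-1)^k x^(2k + 1)/(2k + 1)!
For x^3: (-1)^1/3! = -1/6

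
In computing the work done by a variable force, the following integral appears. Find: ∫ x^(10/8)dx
Power rule: ∫ x^(5/4) dx = x^(9/4)/(9/4) + C

Answer: (4/9)·x^(9/4) + C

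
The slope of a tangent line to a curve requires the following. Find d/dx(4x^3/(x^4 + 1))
Quotient rule: (f/g)' = (f'g - fg')/g²
f = 4x^3, f' = 12x^2
g = x^4+1, g' = 4x^3

Answer: (12x^2·(x^4+1)-16x^6)/(x^4+1)²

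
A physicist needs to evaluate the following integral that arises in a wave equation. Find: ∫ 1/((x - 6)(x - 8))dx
Partial fractions: 1/((x-6)(x-8)) = A/(x-6)+B/(x-8)
A = -1/2, B = 1/2
∫ [-1/2· 1/(x-6)+1/2· 1/(x-8)] dx
= (1/2)[ln|x-8| - ln|x-6|]+C

Answer: (1/2)·ln|(x-8)/(x-6)|+C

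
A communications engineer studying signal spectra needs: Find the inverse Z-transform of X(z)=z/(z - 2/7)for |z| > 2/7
Standard pair: z/(z-a) <-> a^n * u[n] for causal signals
With a=2/7: x[n]=(2/7)^n * u[n]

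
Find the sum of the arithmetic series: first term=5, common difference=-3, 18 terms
Last term: a_n=5+(18-1)·-3=-46
Sum=n(a_1+a_n)/2=18(5+(-46))/2=-369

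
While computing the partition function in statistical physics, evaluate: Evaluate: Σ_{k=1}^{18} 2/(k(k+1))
Partial fractions: 2/(k(k + 1)) = 2/k - 2/(k + 1)
Telescoping sum: 2(1 - 1/19) = 2·18/19

Answer: 36/19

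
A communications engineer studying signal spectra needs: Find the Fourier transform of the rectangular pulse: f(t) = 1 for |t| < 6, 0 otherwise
F(omega)=integral from -6 to 6 of e^(-j*omega*t) dt
=2*sin(6*omega)/omega=12*sinc(6*omega/pi)

Answer: 2*sin(6*omega)/omega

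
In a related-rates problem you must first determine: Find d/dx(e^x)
Chain rule: d/dx[e^u] = e^u · u' where u = x
u' = 1

Answer: 1·e^x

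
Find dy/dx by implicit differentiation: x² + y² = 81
Differentiate both sides: 2x + 2y·(dy/dx)=0
Solve: dy/dx=-2x/(2y)=-x/y

Answer: dy/dx=-x/y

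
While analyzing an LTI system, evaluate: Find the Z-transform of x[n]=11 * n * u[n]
Z{n*u[n]} = z/(z-1)^2
By linearity: Z{11*n*u[n]} = 11z/(z-1)^2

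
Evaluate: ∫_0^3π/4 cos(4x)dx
Antiderivative: sin(4x)/4
Evaluate at bounds: [sin(4·3π/4)/4] - [sin(4·0)/4]
=((0) - (0))/4=0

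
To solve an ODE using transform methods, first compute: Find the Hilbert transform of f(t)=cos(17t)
The Hilbert transform shifts each frequency component by -pi/2.
H{cos(wt)}=sin(wt)
With w=17: H{cos(17t)}=sin(17t)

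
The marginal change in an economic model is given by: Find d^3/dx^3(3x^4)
Apply power rule 3 times:
d^1: 12x^3
d^2: 36x^2
d^3: 72x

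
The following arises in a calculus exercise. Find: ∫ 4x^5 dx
Using power rule: ∫ 4x^5 dx = 4/6 x^6 + C = (2/3)x^6 + C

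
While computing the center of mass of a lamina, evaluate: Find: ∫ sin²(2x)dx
Using identity sin²(u)=(1 - cos(2u))/2:
∫ (1 - cos(4x))/2 dx=x/2 - sin(4x)/8 + C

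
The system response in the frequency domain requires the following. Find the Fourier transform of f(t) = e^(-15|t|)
Using the standard pair: F{e^(-a|t|)}=2a/(a^2+omega^2)
With a=15: F(omega)=30/(225+omega^2)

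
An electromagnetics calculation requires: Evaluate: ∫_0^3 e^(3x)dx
Antiderivative: (1/3)e^(3x)
Evaluate: (1/3)(e^9-1)

Answer: (e^9-1)/3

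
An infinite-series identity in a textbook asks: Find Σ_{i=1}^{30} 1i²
= 1·n(n+1)(2n+1)/6 = 1·30·31·61/6 = 9455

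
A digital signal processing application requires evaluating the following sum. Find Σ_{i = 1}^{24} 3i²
= 3·n(n+1)(2n+1)/6 = 3·24·25·49/6 = 14700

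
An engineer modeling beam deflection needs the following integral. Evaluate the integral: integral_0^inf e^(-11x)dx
integral_0^inf e^(-11x) dx = [-1/11*e^(-11x)]_0^inf
= 0 - (-1/11) = 1/11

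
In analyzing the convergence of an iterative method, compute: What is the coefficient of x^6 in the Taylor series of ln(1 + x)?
ln(1 + x) = Σ (-1)^(n + 1) x^n/n
Coefficient of x^6 = (-1)^7/6 = -1/6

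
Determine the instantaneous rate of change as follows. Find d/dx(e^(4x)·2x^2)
Product rule: (fg)'=f'g+fg'
f=e^(4x), f'=4·e^(4x)
g=2x^2, g'=4x

Answer: 8·e^(4x)·x^2+4·e^(4x)·x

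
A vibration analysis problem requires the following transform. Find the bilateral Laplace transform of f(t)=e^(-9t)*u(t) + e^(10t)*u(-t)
For e^(-9t)*u(t): L=1/(s + 9), Re(s) > -9
For e^(10t)*u(-t): L=-1/(s-10), Re(s) < 10
Combined: F(s)=1/(s + 9) - 1/(s-10), -9 < Re(s) < 10

Answer: 1/(s + 9) - 1/(s-10), ROC: -9 < Re(s) < 10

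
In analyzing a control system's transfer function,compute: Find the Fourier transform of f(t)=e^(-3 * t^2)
The Fourier transform of a Gaussian e^(-a*t^2) is sqrt(pi/a)*e^(-omega^2/(4a)).
With a=3: F(omega)=sqrt(pi/3)*e^(-omega^2/12)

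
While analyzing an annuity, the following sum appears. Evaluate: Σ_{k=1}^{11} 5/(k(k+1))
Partial fractions: 5/(k(k + 1)) = 5/k - 5/(k + 1)
Telescoping sum: 5(1 - 1/12) = 5·11/12

Answer: 55/12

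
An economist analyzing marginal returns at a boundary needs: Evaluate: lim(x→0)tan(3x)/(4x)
tan(u) ≈ u for small u:
tan(3x)/(4x) ≈ 3x/(4x)=3/4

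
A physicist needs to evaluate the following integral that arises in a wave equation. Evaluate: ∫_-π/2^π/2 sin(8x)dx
Antiderivative: -cos(8x)/8
Evaluate at bounds: [-cos(8·π/2)/8] - [-cos(8·-π/2)/8]
=(-(1)+(1))/8=0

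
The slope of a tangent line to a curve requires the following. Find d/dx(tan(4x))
Chain rule: d/dx[tan(u)]=sec²(u)·u' where u=4x
u'=4

Answer: 4·sec²(4x)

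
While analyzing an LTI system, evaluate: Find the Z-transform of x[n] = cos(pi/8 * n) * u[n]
Z{cos(w0 * n) * u[n]}=z(z - cos(w0))/(z^2 - 2z * cos(w0) + 1)
With w0=pi/8: X(z)=z(z - cos(pi/8))/(z^2 - 2z * cos(pi/8) + 1)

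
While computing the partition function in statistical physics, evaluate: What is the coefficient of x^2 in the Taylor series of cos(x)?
cos(x)=Σ (-1)^k x^(2k)/(2k)!
For x^2: (-1)^1/2!=-1/2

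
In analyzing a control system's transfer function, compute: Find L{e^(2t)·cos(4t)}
First shifting: L{e^(at)f(t)} = F(s-a)
L{cos(4t)} = s/(s² + 16)
Shift: (s-2)/((s-2)² + 16)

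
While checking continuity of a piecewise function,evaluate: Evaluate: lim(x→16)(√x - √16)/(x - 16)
Multiply by conjugate (√x+√16)/(√x+√16):
=(x - 16)/((x - 16)(√x+√16))=1/(√x+√16)
As x → 16: 1/(2√16)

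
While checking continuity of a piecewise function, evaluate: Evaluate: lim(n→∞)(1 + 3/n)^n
This is the definition of e^3: lim(1+3/n)^n=e^3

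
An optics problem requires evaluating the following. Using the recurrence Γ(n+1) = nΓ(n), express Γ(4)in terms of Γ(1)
Γ(4) = 3Γ(3) = 3·2Γ(2) = ... = 3!·Γ(1) = 6·Γ(1)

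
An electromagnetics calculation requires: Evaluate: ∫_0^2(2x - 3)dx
Step 1: Find antiderivative F(x) = x^2 - 3x
Step 2: F(2) - F(0) = -2 - (0) = -2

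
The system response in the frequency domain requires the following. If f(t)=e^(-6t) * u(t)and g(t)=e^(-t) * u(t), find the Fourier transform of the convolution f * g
By the convolution theorem: F{f * g}=F(omega) * G(omega)
F(omega)=1/(6 + j * omega), G(omega)=1/(1 + j * omega)
F{f * g}=1/((6 + j * omega)(1 + j * omega))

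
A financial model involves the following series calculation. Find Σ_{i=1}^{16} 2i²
=2·n(n + 1)(2n + 1)/6=2·16·17·33/6=2992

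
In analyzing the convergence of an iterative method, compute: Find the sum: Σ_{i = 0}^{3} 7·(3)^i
Geometric series: S=a(1 - r^n)/(1 - r)
a=7, r=3, n=4
S=7(1-81)/-2=280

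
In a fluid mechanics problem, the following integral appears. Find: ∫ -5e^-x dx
Since d/dx[e^-x] = - e^-x, we get 5e^-x + C

Answer: 5e^-x + C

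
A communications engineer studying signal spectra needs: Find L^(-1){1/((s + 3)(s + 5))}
Partial fractions: 1/((s+3)(s+5))=A/(s+3)+B/(s+5)
Cover-up: A=1/(s+5)|_{s=-3}=1/2; B=1/(s+3)|_{s=-5}=-1/2
L^(-1)=(1/2)e^(-3t) - (1/2)e^(-5t)

Answer: (1/2)(e^(-3t) - e^(-5t))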